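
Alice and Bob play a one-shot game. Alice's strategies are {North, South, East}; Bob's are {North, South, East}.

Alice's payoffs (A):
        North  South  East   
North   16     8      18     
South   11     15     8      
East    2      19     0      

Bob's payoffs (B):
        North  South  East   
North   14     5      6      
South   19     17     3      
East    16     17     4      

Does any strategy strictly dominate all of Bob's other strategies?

A strategy is strictly dominant if it gives Bob a strictly higher payoff than every other strategy, against every choice by the opponent.
North is not dominant: against East, South gives 17 > 16.
South is not dominant: against North, North gives 14 > 5.
East is not dominant: against North, North gives 14 > 6.
No single strategy is best against every opponent action.

No strictly dominant strategy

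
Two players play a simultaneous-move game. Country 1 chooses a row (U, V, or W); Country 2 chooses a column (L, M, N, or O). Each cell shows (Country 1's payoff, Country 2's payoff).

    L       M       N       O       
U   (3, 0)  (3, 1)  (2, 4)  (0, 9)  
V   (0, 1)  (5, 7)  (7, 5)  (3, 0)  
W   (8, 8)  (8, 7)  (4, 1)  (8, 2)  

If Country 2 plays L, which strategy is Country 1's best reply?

W

With Country 2 fixed at L, Country 1's payoffs are: U → 3, V → 0, W → 8.
The maximum is 8, achieved by W.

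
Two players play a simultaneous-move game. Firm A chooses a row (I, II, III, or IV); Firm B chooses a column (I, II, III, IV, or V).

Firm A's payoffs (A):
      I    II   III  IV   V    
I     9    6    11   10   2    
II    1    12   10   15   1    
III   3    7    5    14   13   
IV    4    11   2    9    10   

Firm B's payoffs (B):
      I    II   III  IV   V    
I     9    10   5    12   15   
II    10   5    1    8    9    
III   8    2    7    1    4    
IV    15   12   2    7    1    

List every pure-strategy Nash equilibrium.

No pure-strategy Nash equilibrium

Find each player's best response to every opponent strategy; NE are the intersections.
Firm A's best responses — vs I: I (payoff 9); vs II: II (payoff 12); vs III: I (payoff 11); vs IV: II (payoff 15); vs V: III (payoff 13).
Firm B's best responses — vs I: V (payoff 15); vs II: I (payoff 10); vs III: I (payoff 8); vs IV: I (payoff 15).
No cell has both players best-responding. For instance, Firm A's best reply to I is I, but against I Firm B prefers V over I.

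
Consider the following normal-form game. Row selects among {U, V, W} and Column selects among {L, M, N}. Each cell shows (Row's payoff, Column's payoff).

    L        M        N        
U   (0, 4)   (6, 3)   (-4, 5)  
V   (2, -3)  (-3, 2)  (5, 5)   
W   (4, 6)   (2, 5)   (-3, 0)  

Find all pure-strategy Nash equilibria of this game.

(V, N) and (W, L)

Find each player's best response to every opponent strategy; NE are the intersections.
Row's best responses — vs L: W (payoff 4); vs M: U (payoff 6); vs N: V (payoff 5).
Column's best responses — vs U: N (payoff 5); vs V: N (payoff 5); vs W: L (payoff 6).
Mutual best responses occur at (V, N) and (W, L); at each, neither player gains by switching.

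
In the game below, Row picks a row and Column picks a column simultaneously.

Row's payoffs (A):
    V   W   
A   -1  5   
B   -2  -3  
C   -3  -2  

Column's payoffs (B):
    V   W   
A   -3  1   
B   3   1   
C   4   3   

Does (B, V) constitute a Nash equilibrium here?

Holding Column at V: Row gets -2 from B but could get -1 by switching to A. Row has a profitable deviation.

No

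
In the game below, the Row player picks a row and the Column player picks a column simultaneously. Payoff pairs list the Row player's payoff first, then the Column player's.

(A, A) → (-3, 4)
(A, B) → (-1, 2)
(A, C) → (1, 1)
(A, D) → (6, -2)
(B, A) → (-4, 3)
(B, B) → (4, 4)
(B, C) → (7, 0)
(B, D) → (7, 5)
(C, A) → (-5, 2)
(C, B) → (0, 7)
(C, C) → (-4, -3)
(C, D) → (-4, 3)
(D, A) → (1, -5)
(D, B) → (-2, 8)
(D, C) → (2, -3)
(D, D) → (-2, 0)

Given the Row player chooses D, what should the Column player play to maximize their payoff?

B

With the Row player fixed at D, the Column player's payoffs are: A → -5, B → 8, C → -3, D → 0.
The maximum is 8, achieved by B.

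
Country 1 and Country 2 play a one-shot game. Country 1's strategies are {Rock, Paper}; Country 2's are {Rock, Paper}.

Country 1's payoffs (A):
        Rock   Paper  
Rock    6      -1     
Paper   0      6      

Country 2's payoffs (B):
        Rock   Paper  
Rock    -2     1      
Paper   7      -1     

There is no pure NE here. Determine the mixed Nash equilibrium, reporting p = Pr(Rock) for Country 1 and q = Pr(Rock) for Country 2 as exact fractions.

In a mixed NE each player is indifferent between their pure strategies, so the opponent's mix sets the indifference.
Country 2 indifferent between Rock and Paper: p·(-2) + (1−p)·7 = p·1 + (1−p)·(-1) ⟹ 7 + (-9)p = (-1) + 2p ⟹ p = 8/11.
Country 1 indifferent between Rock and Paper: q·6 + (1−q)·(-1) = q·0 + (1−q)·6 ⟹ (-1) + 7q = 6 + (-6)q ⟹ q = 7/13.

p = 8/11, q = 7/13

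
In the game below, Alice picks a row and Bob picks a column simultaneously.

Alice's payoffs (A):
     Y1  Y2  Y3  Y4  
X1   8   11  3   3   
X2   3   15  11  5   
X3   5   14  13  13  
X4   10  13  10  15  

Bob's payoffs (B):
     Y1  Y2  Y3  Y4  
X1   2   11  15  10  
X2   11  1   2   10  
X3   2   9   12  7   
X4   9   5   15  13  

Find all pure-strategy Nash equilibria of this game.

A profile is a Nash equilibrium when each player is best-responding to the other.
Alice's best responses — vs Y1: X4 (payoff 10); vs Y2: X2 (payoff 15); vs Y3: X3 (payoff 13); vs Y4: X4 (payoff 15).
Bob's best responses — vs X1: Y3 (payoff 15); vs X2: Y1 (payoff 11); vs X3: Y3 (payoff 12); vs X4: Y3 (payoff 15).
The only mutual best response is (X3, Y3); neither player gains by switching there.

(X3, Y3)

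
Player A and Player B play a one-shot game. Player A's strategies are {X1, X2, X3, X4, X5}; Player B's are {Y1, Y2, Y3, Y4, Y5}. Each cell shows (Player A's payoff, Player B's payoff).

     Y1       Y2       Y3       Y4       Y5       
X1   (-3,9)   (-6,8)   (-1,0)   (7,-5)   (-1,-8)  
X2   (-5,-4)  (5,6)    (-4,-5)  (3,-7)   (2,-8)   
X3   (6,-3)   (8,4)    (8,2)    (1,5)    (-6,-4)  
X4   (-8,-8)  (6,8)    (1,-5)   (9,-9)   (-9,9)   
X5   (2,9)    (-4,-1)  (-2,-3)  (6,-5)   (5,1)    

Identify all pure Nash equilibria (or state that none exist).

No pure-strategy Nash equilibrium

A profile is a Nash equilibrium when each player is best-responding to the other.
Player A's best responses — vs Y1: X3 (payoff 6); vs Y2: X3 (payoff 8); vs Y3: X3 (payoff 8); vs Y4: X4 (payoff 9); vs Y5: X5 (payoff 5).
Player B's best responses — vs X1: Y1 (payoff 9); vs X2: Y2 (payoff 6); vs X3: Y4 (payoff 5); vs X4: Y5 (payoff 9); vs X5: Y1 (payoff 9).
No cell has both players best-responding. For instance, Player A's best reply to Y2 is X3, but against X3 Player B prefers Y4 over Y2.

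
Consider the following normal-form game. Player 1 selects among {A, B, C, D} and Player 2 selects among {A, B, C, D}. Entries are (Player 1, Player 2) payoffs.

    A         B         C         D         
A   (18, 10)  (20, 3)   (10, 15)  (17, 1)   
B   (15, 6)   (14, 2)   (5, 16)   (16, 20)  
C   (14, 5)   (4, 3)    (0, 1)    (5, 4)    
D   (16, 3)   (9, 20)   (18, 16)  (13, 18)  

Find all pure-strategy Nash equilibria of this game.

Check mutual best responses: a cell is a NE iff neither player can gain by unilaterally deviating.
Player 1's best responses — vs A: A (payoff 18); vs B: A (payoff 20); vs C: D (payoff 18); vs D: A (payoff 17).
Player 2's best responses — vs A: C (payoff 15); vs B: D (payoff 20); vs C: A (payoff 5); vs D: B (payoff 20).
No cell has both players best-responding. For instance, Player 1's best reply to C is D, but against D Player 2 prefers B over C.

There is no pure-strategy Nash equilibrium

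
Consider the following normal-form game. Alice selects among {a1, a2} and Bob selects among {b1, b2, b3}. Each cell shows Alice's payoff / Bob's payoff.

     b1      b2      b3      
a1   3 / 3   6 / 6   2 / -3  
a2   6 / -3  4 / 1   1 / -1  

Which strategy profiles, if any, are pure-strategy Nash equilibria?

(a1, b2)

A profile is a Nash equilibrium when each player is best-responding to the other.
Alice's best responses — vs b1: a2 (payoff 6); vs b2: a1 (payoff 6); vs b3: a1 (payoff 2).
Bob's best responses — vs a1: b2 (payoff 6); vs a2: b2 (payoff 1).
The only mutual best response is (a1, b2); neither player gains by switching there.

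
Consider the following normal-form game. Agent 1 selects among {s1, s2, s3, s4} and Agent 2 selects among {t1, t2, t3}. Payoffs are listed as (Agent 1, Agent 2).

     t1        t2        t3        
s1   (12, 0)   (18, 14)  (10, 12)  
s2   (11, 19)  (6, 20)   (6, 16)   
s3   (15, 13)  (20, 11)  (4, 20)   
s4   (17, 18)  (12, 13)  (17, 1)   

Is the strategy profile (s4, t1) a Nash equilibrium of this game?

Yes

Holding Agent 2 at t1: Agent 1 gets 17 from s4, versus 12 from s1, 11 from s2, 15 from s3. No profitable deviation for Agent 1.
Holding Agent 1 at s4: Agent 2 gets 18 from t1, versus 13 from t2, 1 from t3. No profitable deviation for Agent 2 either.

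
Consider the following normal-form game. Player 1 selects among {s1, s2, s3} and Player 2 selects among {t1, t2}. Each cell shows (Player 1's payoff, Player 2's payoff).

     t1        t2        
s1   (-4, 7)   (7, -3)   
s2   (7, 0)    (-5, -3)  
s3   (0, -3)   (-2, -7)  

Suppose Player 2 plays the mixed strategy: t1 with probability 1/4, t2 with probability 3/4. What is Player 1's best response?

s1

Player 1's best reply maximizes expected payoff against the mix.
s1: (1/4)·(-4) + (3/4)·7 = 17/4
s2: (1/4)·7 + (3/4)·(-5) = -2
s3: (1/4)·0 + (3/4)·(-2) = -3/2
Highest expected payoff is 17/4, from s1.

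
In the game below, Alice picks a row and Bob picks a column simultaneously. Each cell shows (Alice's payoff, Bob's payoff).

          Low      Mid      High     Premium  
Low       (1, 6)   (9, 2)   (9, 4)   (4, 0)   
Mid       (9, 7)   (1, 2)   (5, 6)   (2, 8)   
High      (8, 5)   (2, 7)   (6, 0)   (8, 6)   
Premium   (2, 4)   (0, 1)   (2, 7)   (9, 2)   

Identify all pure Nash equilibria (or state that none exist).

No pure-strategy Nash equilibrium

A profile is a Nash equilibrium when each player is best-responding to the other.
Alice's best responses — vs Low: Mid (payoff 9); vs Mid: Low (payoff 9); vs High: Low (payoff 9); vs Premium: Premium (payoff 9).
Bob's best responses — vs Low: Low (payoff 6); vs Mid: Premium (payoff 8); vs High: Mid (payoff 7); vs Premium: High (payoff 7).
No cell has both players best-responding. For instance, Alice's best reply to Mid is Low, but against Low Bob prefers Low over Mid.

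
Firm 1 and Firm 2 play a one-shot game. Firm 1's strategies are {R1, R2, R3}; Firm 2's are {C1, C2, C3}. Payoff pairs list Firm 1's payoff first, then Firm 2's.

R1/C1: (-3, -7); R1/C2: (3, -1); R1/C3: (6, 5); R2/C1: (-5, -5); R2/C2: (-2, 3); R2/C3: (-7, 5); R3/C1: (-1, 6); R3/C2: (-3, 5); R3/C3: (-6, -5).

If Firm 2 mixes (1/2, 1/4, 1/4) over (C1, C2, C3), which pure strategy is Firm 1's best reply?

R1

Firm 1's best reply maximizes expected payoff against the mix.
R1: (1/2)·(-3) + (1/4)·3 + (1/4)·6 = 3/4
R2: (1/2)·(-5) + (1/4)·(-2) + (1/4)·(-7) = -19/4
R3: (1/2)·(-1) + (1/4)·(-3) + (1/4)·(-6) = -11/4
Highest expected payoff is 3/4, from R1.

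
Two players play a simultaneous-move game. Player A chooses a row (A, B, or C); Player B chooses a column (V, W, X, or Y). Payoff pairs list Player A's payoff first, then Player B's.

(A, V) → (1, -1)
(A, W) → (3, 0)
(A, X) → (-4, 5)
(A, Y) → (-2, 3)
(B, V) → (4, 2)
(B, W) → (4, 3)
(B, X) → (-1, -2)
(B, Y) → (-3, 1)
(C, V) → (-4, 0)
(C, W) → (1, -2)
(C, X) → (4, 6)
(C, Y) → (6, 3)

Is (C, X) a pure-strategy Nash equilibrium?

Holding Player B at X: Player A gets 4 from C, versus -4 from A, -1 from B. No profitable deviation for Player A.
Holding Player A at C: Player B gets 6 from X, versus 0 from V, -2 from W, 3 from Y. No profitable deviation for Player B either.

Yes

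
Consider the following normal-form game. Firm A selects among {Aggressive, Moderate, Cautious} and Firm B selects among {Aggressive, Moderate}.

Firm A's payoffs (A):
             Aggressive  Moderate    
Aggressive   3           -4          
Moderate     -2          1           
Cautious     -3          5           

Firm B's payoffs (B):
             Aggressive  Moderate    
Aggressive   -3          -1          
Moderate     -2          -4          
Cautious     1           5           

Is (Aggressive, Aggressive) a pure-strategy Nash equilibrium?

No

Holding Firm B at Aggressive: Firm A gets 3 from Aggressive, versus -2 from Moderate, -3 from Cautious. No profitable deviation for Firm A.
Holding Firm A at Aggressive: Firm B gets -3 from Aggressive but could get -1 by switching to Moderate. Firm B has a profitable deviation.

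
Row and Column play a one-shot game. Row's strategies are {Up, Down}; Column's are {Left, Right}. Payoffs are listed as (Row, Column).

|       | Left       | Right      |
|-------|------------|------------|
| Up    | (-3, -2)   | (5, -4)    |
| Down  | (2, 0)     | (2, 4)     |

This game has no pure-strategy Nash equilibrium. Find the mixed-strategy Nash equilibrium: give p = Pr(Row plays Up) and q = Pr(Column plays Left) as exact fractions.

p = 2/3, q = 3/8

In a mixed NE each player is indifferent between their pure strategies, so the opponent's mix sets the indifference.
Column indifferent between Left and Right: p·(-2) + (1−p)·0 = p·(-4) + (1−p)·4 ⟹ 0 + (-2)p = 4 + (-8)p ⟹ p = 2/3.
Row indifferent between Up and Down: q·(-3) + (1−q)·5 = q·2 + (1−q)·2 ⟹ 5 + (-8)q = 2 + 0q ⟹ q = 3/8.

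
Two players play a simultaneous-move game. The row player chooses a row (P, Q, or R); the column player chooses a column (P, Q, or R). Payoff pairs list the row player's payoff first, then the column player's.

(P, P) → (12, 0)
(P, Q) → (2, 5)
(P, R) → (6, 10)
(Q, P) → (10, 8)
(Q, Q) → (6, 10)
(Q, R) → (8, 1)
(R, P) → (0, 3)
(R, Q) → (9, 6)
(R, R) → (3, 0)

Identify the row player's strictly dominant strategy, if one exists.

A strategy is strictly dominant if it gives the row player a strictly higher payoff than every other strategy, against every choice by the opponent.
P is not dominant: against Q, Q gives 6 > 2.
Q is not dominant: against P, P gives 12 > 10.
R is not dominant: against P, P gives 12 > 0.
No single strategy is best against every opponent action.

None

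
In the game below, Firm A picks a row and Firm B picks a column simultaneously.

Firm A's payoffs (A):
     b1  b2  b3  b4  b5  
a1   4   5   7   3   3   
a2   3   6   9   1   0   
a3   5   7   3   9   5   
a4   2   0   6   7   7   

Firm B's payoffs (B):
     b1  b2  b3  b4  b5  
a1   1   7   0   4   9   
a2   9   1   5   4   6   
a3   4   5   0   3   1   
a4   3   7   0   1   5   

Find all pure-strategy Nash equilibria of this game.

(a3, b2)

A profile is a Nash equilibrium when each player is best-responding to the other.
Firm A's best responses — vs b1: a3 (payoff 5); vs b2: a3 (payoff 7); vs b3: a2 (payoff 9); vs b4: a3 (payoff 9); vs b5: a4 (payoff 7).
Firm B's best responses — vs a1: b5 (payoff 9); vs a2: b1 (payoff 9); vs a3: b2 (payoff 5); vs a4: b2 (payoff 7).
The only mutual best response is (a3, b2); neither player gains by switching there.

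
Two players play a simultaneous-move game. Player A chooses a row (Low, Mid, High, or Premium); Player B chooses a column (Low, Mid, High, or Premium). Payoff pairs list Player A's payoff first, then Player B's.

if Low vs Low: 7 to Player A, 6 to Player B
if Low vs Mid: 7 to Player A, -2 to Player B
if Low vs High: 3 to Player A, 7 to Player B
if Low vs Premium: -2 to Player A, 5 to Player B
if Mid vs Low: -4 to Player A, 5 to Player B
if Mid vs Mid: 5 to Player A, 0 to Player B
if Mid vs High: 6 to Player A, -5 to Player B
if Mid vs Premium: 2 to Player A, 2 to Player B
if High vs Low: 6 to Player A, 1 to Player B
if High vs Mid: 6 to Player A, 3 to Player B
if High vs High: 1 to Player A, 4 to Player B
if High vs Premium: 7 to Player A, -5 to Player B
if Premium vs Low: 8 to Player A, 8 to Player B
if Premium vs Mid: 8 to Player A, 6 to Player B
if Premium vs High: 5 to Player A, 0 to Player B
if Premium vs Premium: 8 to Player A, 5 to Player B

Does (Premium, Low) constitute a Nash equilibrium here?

Holding Player B at Low: Player A gets 8 from Premium, versus 7 from Low, -4 from Mid, 6 from High. No profitable deviation for Player A.
Holding Player A at Premium: Player B gets 8 from Low, versus 6 from Mid, 0 from High, 5 from Premium. No profitable deviation for Player B either.

Yes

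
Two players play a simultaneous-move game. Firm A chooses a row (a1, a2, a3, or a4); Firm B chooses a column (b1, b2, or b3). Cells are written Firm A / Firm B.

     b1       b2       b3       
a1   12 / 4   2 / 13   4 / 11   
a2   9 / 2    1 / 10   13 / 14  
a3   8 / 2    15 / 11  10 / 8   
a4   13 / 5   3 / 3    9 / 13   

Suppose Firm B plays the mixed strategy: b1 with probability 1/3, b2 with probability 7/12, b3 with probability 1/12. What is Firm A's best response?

a3

Compute Firm A's expected payoff from each pure strategy against the given mix.
a1: (1/3)·12 + (7/12)·2 + (1/12)·4 = 11/2
a2: (1/3)·9 + (7/12)·1 + (1/12)·13 = 14/3
a3: (1/3)·8 + (7/12)·15 + (1/12)·10 = 49/4
a4: (1/3)·13 + (7/12)·3 + (1/12)·9 = 41/6
Highest expected payoff is 49/4, from a3.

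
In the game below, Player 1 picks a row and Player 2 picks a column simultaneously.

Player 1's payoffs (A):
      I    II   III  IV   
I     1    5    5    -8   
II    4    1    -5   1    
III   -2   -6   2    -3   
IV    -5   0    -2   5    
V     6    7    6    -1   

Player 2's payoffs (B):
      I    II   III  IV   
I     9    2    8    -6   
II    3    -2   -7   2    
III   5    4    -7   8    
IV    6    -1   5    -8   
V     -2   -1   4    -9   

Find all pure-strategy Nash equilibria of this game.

A profile is a Nash equilibrium when each player is best-responding to the other.
Player 1's best responses — vs I: V (payoff 6); vs II: V (payoff 7); vs III: V (payoff 6); vs IV: IV (payoff 5).
Player 2's best responses — vs I: I (payoff 9); vs II: I (payoff 3); vs III: IV (payoff 8); vs IV: I (payoff 6); vs V: III (payoff 4).
The only mutual best response is (V, III); neither player gains by switching there.

(V, III)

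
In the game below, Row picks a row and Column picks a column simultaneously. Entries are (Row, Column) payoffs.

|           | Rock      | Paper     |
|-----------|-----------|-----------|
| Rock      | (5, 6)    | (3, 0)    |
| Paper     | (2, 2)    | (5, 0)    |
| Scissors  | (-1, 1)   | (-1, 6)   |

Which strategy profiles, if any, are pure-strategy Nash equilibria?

(Rock, Rock)

Check mutual best responses: a cell is a NE iff neither player can gain by unilaterally deviating.
Row's best responses — vs Rock: Rock (payoff 5); vs Paper: Paper (payoff 5).
Column's best responses — vs Rock: Rock (payoff 6); vs Paper: Rock (payoff 2); vs Scissors: Paper (payoff 6).
The only mutual best response is (Rock, Rock); neither player gains by switching there.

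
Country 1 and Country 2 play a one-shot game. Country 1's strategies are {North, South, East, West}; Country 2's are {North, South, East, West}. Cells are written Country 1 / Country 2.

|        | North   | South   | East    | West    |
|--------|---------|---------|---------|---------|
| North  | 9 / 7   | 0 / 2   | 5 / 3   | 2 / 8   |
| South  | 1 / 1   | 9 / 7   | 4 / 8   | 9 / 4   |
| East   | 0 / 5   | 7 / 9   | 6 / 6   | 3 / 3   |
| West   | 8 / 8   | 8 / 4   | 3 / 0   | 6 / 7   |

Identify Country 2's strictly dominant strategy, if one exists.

A strategy is strictly dominant if it gives Country 2 a strictly higher payoff than every other strategy, against every choice by the opponent.
North is not dominant: against North, West gives 8 > 7.
South is not dominant: against North, North gives 7 > 2.
East is not dominant: against North, North gives 7 > 3.
West is not dominant: against South, South gives 7 > 4.
No single strategy is best against every opponent action.

None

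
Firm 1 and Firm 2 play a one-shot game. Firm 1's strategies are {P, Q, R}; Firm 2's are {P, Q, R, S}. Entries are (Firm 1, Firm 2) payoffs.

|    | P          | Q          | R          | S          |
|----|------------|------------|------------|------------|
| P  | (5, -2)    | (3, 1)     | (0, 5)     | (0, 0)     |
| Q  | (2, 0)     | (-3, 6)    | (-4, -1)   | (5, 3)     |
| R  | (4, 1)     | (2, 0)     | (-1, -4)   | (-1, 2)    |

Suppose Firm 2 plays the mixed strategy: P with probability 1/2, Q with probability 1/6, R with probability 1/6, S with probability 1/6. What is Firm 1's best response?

Compute Firm 1's expected payoff from each pure strategy against the given mix.
P: (1/2)·5 + (1/6)·3 + (1/6)·0 + (1/6)·0 = 3
Q: (1/2)·2 + (1/6)·(-3) + (1/6)·(-4) + (1/6)·5 = 2/3
R: (1/2)·4 + (1/6)·2 + (1/6)·(-1) + (1/6)·(-1) = 2
Highest expected payoff is 3, from P.

P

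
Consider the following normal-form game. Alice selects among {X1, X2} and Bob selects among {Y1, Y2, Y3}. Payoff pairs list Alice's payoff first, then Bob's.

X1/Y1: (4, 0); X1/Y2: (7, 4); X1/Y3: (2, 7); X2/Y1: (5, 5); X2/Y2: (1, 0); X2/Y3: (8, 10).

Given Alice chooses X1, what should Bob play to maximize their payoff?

With Alice fixed at X1, Bob's payoffs are: Y1 → 0, Y2 → 4, Y3 → 7.
The maximum is 7, achieved by Y3.

Y3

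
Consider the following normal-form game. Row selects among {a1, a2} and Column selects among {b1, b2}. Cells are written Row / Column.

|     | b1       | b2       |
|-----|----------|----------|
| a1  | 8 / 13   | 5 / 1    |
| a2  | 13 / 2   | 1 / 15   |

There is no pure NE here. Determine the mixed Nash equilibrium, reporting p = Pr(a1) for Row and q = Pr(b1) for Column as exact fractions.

p = 13/25, q = 4/9

Each player's mixing probability is pinned down by making the *other* player indifferent.
Column indifferent between b1 and b2: p·13 + (1−p)·2 = p·1 + (1−p)·15 ⟹ 2 + 11p = 15 + (-14)p ⟹ p = 13/25.
Row indifferent between a1 and a2: q·8 + (1−q)·5 = q·13 + (1−q)·1 ⟹ 5 + 3q = 1 + 12q ⟹ q = 4/9.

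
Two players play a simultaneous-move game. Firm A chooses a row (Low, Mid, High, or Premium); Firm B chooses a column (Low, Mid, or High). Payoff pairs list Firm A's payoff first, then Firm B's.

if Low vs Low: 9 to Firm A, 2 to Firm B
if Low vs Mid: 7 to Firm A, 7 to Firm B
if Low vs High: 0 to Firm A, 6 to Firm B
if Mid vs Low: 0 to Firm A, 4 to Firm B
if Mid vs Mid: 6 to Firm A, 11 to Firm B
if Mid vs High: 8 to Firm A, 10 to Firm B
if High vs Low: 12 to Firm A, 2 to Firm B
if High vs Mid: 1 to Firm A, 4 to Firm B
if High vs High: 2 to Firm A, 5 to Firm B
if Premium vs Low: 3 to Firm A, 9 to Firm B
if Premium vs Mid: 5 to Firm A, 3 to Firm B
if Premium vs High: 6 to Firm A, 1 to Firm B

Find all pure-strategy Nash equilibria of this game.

(Low, Mid)

A profile is a Nash equilibrium when each player is best-responding to the other.
Firm A's best responses — vs Low: High (payoff 12); vs Mid: Low (payoff 7); vs High: Mid (payoff 8).
Firm B's best responses — vs Low: Mid (payoff 7); vs Mid: Mid (payoff 11); vs High: High (payoff 5); vs Premium: Low (payoff 9).
The only mutual best response is (Low, Mid); neither player gains by switching there.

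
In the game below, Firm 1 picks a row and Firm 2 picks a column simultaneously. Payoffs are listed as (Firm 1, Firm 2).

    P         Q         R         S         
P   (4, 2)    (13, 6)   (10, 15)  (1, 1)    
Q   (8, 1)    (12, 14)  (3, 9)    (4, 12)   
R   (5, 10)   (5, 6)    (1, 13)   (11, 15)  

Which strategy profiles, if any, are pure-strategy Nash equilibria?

A profile is a Nash equilibrium when each player is best-responding to the other.
Firm 1's best responses — vs P: Q (payoff 8); vs Q: P (payoff 13); vs R: P (payoff 10); vs S: R (payoff 11).
Firm 2's best responses — vs P: R (payoff 15); vs Q: Q (payoff 14); vs R: S (payoff 15).
Mutual best responses occur at (P, R) and (R, S); at each, neither player gains by switching.

(P, R) and (R, S)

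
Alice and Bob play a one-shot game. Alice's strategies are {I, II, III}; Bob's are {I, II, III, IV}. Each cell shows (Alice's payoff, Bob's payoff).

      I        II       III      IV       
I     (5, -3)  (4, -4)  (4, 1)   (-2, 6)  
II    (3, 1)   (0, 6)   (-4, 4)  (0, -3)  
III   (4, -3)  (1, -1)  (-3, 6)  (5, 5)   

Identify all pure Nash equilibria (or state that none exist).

None

Check mutual best responses: a cell is a NE iff neither player can gain by unilaterally deviating.
Alice's best responses — vs I: I (payoff 5); vs II: I (payoff 4); vs III: I (payoff 4); vs IV: III (payoff 5).
Bob's best responses — vs I: IV (payoff 6); vs II: II (payoff 6); vs III: III (payoff 6).
No cell has both players best-responding. For instance, Alice's best reply to I is I, but against I Bob prefers IV over I.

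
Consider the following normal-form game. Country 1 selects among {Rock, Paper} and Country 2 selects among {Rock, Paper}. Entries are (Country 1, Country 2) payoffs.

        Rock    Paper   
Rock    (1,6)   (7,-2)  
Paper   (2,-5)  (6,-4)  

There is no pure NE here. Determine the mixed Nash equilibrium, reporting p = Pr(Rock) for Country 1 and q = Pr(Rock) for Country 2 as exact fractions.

In a mixed NE each player is indifferent between their pure strategies, so the opponent's mix sets the indifference.
Country 2 indifferent between Rock and Paper: p·6 + (1−p)·(-5) = p·(-2) + (1−p)·(-4) ⟹ (-5) + 11p = (-4) + 2p ⟹ p = 1/9.
Country 1 indifferent between Rock and Paper: q·1 + (1−q)·7 = q·2 + (1−q)·6 ⟹ 7 + (-6)q = 6 + (-4)q ⟹ q = 1/2.

p = 1/9, q = 1/2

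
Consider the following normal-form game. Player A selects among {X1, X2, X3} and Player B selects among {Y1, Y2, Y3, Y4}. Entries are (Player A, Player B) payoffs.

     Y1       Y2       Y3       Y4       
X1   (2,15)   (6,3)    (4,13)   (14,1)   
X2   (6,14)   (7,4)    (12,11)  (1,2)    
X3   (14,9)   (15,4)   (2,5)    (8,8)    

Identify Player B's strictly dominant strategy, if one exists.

Y1

Check whether one of Player B's strategies beats all alternatives regardless of what the opponent does.
Y1 strictly dominates: vs X1: 15 > each of {3, 13, 1}; vs X2: 14 > each of {4, 11, 2}; vs X3: 9 > each of {4, 5, 8}.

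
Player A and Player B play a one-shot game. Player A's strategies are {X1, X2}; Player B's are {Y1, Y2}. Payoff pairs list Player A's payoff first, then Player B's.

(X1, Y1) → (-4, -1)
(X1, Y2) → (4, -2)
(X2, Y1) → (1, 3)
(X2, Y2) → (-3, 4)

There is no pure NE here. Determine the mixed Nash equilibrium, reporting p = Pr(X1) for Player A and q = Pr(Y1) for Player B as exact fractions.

p = 1/2, q = 7/12

In a mixed NE each player is indifferent between their pure strategies, so the opponent's mix sets the indifference.
Player B indifferent between Y1 and Y2: p·(-1) + (1−p)·3 = p·(-2) + (1−p)·4 ⟹ 3 + (-4)p = 4 + (-6)p ⟹ p = 1/2.
Player A indifferent between X1 and X2: q·(-4) + (1−q)·4 = q·1 + (1−q)·(-3) ⟹ 4 + (-8)q = (-3) + 4q ⟹ q = 7/12.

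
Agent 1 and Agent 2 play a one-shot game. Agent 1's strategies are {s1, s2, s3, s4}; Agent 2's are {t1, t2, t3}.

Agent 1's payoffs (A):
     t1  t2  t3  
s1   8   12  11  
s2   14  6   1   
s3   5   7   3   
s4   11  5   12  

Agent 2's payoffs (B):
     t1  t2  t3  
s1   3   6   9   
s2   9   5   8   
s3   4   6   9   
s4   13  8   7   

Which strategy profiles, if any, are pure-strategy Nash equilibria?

Find each player's best response to every opponent strategy; NE are the intersections.
Agent 1's best responses — vs t1: s2 (payoff 14); vs t2: s1 (payoff 12); vs t3: s4 (payoff 12).
Agent 2's best responses — vs s1: t3 (payoff 9); vs s2: t1 (payoff 9); vs s3: t3 (payoff 9); vs s4: t1 (payoff 13).
The only mutual best response is (s2, t1); neither player gains by switching there.

(s2, t1)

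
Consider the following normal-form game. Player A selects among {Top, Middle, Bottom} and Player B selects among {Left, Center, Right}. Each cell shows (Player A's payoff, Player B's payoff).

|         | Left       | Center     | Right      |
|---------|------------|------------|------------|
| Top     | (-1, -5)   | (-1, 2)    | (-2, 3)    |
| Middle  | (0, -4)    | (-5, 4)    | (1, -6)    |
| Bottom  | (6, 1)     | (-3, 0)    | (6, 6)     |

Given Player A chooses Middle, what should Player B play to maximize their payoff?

Center

With Player A fixed at Middle, Player B's payoffs are: Left → -4, Center → 4, Right → -6.
The maximum is 4, achieved by Center.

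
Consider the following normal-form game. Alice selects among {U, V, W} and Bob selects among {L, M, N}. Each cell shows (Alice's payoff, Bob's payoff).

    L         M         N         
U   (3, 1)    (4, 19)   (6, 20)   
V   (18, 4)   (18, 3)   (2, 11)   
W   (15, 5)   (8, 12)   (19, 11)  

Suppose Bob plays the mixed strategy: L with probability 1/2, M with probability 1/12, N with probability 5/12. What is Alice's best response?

Alice's best reply maximizes expected payoff against the mix.
U: (1/2)·3 + (1/12)·4 + (5/12)·6 = 13/3
V: (1/2)·18 + (1/12)·18 + (5/12)·2 = 34/3
W: (1/2)·15 + (1/12)·8 + (5/12)·19 = 193/12
Highest expected payoff is 193/12, from W.

W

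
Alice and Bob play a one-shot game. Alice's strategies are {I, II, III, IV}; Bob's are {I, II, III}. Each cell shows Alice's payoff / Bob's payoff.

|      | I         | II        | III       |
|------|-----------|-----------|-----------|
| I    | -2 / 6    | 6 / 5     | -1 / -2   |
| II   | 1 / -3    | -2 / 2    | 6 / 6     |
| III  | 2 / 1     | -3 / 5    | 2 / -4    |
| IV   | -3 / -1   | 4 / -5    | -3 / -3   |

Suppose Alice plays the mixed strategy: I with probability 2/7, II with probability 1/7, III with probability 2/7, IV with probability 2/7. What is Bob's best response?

Compute Bob's expected payoff from each pure strategy against the given mix.
I: (2/7)·6 + (1/7)·(-3) + (2/7)·1 + (2/7)·(-1) = 9/7
II: (2/7)·5 + (1/7)·2 + (2/7)·5 + (2/7)·(-5) = 12/7
III: (2/7)·(-2) + (1/7)·6 + (2/7)·(-4) + (2/7)·(-3) = -12/7
Highest expected payoff is 12/7, from II.

II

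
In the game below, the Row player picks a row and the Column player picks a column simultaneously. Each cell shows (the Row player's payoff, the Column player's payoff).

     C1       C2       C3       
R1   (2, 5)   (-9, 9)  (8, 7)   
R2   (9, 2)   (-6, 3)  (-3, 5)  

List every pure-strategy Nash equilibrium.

None

A profile is a Nash equilibrium when each player is best-responding to the other.
The Row player's best responses — vs C1: R2 (payoff 9); vs C2: R2 (payoff -6); vs C3: R1 (payoff 8).
The Column player's best responses — vs R1: C2 (payoff 9); vs R2: C3 (payoff 5).
No cell has both players best-responding. For instance, the Row player's best reply to C1 is R2, but against R2 the Column player prefers C3 over C1.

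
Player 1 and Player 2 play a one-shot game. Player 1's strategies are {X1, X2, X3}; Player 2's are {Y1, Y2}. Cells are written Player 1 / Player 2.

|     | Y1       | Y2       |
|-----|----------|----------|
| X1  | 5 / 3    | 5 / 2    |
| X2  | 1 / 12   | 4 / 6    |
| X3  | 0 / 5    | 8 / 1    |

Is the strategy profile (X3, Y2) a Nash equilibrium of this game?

Holding Player 2 at Y2: Player 1 gets 8 from X3, versus 5 from X1, 4 from X2. No profitable deviation for Player 1.
Holding Player 1 at X3: Player 2 gets 1 from Y2 but could get 5 by switching to Y1. Player 2 has a profitable deviation.

No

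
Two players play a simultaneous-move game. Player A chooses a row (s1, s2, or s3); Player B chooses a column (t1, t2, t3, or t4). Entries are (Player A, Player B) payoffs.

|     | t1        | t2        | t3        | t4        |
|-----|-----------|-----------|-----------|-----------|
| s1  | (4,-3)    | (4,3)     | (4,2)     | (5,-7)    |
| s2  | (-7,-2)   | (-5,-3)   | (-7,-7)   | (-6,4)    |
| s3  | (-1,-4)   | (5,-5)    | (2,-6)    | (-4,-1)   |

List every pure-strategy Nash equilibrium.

No pure-strategy Nash equilibrium

Find each player's best response to every opponent strategy; NE are the intersections.
Player A's best responses — vs t1: s1 (payoff 4); vs t2: s3 (payoff 5); vs t3: s1 (payoff 4); vs t4: s1 (payoff 5).
Player B's best responses — vs s1: t2 (payoff 3); vs s2: t4 (payoff 4); vs s3: t4 (payoff -1).
No cell has both players best-responding. For instance, Player A's best reply to t1 is s1, but against s1 Player B prefers t2 over t1.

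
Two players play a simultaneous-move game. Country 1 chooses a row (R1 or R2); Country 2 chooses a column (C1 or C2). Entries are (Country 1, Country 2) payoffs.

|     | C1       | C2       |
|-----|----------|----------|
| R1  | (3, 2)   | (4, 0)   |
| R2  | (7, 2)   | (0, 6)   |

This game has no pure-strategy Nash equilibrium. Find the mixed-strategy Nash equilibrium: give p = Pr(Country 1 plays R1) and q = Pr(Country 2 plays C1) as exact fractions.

Each player's mixing probability is pinned down by making the *other* player indifferent.
Country 2 indifferent between C1 and C2: p·2 + (1−p)·2 = p·0 + (1−p)·6 ⟹ 2 + 0p = 6 + (-6)p ⟹ p = 2/3.
Country 1 indifferent between R1 and R2: q·3 + (1−q)·4 = q·7 + (1−q)·0 ⟹ 4 + (-1)q = 0 + 7q ⟹ q = 1/2.

p = 2/3, q = 1/2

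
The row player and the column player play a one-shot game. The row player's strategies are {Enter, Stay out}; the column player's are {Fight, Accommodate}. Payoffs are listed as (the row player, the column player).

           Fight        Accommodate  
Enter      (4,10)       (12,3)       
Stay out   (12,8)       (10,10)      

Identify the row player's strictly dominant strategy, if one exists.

No strictly dominant strategy

Check whether one of the row player's strategies beats all alternatives regardless of what the opponent does.
Enter is not dominant: against Fight, Stay out gives 12 > 4.
Stay out is not dominant: against Accommodate, Enter gives 12 > 10.
No single strategy is best against every opponent action.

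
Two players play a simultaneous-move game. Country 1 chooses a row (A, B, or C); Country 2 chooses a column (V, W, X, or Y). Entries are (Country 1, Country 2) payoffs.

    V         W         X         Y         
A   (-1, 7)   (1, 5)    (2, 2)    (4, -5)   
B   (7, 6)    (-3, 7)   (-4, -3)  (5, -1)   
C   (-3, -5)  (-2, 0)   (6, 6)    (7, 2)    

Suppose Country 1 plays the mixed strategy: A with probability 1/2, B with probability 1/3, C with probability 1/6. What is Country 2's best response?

W

Country 2's best reply maximizes expected payoff against the mix.
V: (1/2)·7 + (1/3)·6 + (1/6)·(-5) = 14/3
W: (1/2)·5 + (1/3)·7 + (1/6)·0 = 29/6
X: (1/2)·2 + (1/3)·(-3) + (1/6)·6 = 1
Y: (1/2)·(-5) + (1/3)·(-1) + (1/6)·2 = -5/2
Highest expected payoff is 29/6, from W.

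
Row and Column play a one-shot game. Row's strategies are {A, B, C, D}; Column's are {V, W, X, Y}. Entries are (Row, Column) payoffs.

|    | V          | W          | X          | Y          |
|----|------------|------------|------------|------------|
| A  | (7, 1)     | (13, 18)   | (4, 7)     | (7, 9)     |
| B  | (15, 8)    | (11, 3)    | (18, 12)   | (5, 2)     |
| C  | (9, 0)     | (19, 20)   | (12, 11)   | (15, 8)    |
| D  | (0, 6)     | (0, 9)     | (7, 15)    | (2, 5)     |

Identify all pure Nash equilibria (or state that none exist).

(B, X) and (C, W)

A profile is a Nash equilibrium when each player is best-responding to the other.
Row's best responses — vs V: B (payoff 15); vs W: C (payoff 19); vs X: B (payoff 18); vs Y: C (payoff 15).
Column's best responses — vs A: W (payoff 18); vs B: X (payoff 12); vs C: W (payoff 20); vs D: X (payoff 15).
Mutual best responses occur at (B, X) and (C, W); at each, neither player gains by switching.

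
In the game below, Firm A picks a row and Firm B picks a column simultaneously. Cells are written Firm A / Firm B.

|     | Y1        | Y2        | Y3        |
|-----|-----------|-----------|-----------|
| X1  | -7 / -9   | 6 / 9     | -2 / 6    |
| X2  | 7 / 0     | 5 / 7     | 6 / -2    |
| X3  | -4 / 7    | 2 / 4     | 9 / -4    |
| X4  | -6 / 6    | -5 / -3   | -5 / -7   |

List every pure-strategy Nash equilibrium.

(X1, Y2)

Check mutual best responses: a cell is a NE iff neither player can gain by unilaterally deviating.
Firm A's best responses — vs Y1: X2 (payoff 7); vs Y2: X1 (payoff 6); vs Y3: X3 (payoff 9).
Firm B's best responses — vs X1: Y2 (payoff 9); vs X2: Y2 (payoff 7); vs X3: Y1 (payoff 7); vs X4: Y1 (payoff 6).
The only mutual best response is (X1, Y2); neither player gains by switching there.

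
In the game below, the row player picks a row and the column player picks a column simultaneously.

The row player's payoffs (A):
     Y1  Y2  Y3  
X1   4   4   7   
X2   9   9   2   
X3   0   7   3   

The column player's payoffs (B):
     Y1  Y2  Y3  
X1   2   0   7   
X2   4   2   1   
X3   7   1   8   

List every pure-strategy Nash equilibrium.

Check mutual best responses: a cell is a NE iff neither player can gain by unilaterally deviating.
The row player's best responses — vs Y1: X2 (payoff 9); vs Y2: X2 (payoff 9); vs Y3: X1 (payoff 7).
The column player's best responses — vs X1: Y3 (payoff 7); vs X2: Y1 (payoff 4); vs X3: Y3 (payoff 8).
Mutual best responses occur at (X1, Y3) and (X2, Y1); at each, neither player gains by switching.

(X1, Y3) and (X2, Y1)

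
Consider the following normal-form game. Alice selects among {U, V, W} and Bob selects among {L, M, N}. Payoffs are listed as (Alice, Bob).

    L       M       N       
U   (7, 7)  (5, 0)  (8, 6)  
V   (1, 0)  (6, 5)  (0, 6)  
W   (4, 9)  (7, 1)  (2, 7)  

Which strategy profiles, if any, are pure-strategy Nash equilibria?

Check mutual best responses: a cell is a NE iff neither player can gain by unilaterally deviating.
Alice's best responses — vs L: U (payoff 7); vs M: W (payoff 7); vs N: U (payoff 8).
Bob's best responses — vs U: L (payoff 7); vs V: N (payoff 6); vs W: L (payoff 9).
The only mutual best response is (U, L); neither player gains by switching there.

(U, L)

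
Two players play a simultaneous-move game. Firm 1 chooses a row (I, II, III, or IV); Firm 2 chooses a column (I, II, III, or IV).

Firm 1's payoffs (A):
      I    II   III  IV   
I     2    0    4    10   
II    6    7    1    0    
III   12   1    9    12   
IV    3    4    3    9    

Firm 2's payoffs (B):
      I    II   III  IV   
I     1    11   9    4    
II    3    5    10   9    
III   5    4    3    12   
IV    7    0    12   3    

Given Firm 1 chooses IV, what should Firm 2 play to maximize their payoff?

III

With Firm 1 fixed at IV, Firm 2's payoffs are: I → 7, II → 0, III → 12, IV → 3.
The maximum is 12, achieved by III.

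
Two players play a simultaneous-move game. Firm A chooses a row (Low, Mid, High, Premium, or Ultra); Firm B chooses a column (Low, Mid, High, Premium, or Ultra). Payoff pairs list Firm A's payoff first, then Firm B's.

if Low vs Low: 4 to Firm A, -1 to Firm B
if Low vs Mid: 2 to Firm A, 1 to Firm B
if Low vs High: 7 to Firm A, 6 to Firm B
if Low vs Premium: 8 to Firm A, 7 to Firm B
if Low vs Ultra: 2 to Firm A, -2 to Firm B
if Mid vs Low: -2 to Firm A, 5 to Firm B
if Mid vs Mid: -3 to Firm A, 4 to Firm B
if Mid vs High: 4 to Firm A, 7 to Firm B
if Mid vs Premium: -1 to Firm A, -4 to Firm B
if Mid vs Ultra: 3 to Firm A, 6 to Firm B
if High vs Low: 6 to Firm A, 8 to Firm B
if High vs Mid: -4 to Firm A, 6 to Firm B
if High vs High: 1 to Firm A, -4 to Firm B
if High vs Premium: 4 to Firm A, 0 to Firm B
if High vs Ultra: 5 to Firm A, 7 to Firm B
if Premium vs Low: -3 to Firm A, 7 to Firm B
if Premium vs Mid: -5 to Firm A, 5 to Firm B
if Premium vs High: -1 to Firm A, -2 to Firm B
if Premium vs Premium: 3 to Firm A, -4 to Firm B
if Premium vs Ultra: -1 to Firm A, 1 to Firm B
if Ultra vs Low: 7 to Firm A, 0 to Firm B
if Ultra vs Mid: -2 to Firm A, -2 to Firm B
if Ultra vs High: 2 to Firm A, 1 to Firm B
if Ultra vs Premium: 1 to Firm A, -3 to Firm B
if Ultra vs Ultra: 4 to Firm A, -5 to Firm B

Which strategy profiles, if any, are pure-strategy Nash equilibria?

Find each player's best response to every opponent strategy; NE are the intersections.
Firm A's best responses — vs Low: Ultra (payoff 7); vs Mid: Low (payoff 2); vs High: Low (payoff 7); vs Premium: Low (payoff 8); vs Ultra: High (payoff 5).
Firm B's best responses — vs Low: Premium (payoff 7); vs Mid: High (payoff 7); vs High: Low (payoff 8); vs Premium: Low (payoff 7); vs Ultra: High (payoff 1).
The only mutual best response is (Low, Premium); neither player gains by switching there.

(Low, Premium)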